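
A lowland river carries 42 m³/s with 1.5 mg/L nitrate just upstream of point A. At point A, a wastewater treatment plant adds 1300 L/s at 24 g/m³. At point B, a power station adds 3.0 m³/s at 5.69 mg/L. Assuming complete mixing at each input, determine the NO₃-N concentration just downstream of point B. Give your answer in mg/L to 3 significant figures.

2.40 mg/L

1300 L/s = 1.3 m³/s.
After input A: C = (42·1.5 + 1.3·24) / 43.3 = 2.176 mg/L.
After input B: C = (43.3·2.176 + 3·5.69) / 46.3 = 2.403 mg/L.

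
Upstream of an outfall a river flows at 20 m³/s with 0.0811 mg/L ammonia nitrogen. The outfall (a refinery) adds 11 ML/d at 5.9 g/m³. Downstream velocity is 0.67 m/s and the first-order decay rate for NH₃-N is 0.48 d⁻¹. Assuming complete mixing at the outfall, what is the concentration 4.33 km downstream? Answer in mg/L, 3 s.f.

11 ML/d = 0.1273 m³/s.
After complete mixing, C₀ = (0.1273·5.9 + 20·0.0811) / 20.13 = 0.1179 mg/L.
Travel time t = 4330 m / 0.67 m/s = 6463 s = 0.0748 d.
C = 0.1179·exp(−0.48·0.0748) = 0.1179·0.9647 = 0.1137 mg/L.

0.114 mg/L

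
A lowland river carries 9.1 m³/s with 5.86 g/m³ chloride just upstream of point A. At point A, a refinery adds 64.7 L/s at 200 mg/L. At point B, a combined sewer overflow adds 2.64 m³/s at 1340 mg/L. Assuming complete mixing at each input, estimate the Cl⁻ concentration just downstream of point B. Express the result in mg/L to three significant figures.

64.7 L/s = 0.0647 m³/s.
After input A: C = (9.1·5.86 + 0.0647·200) / 9.165 = 7.231 mg/L.
After input B: C = (9.165·7.231 + 2.64·1340) / 11.8 = 305.3 mg/L.

305 mg/L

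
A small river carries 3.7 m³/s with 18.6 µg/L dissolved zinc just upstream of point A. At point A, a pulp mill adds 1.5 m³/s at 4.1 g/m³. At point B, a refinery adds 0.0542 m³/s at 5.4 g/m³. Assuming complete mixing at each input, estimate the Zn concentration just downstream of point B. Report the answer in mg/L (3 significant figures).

1.24 mg/L

18.6 µg/L = 0.0186 mg/L.
After input A: C = (3.7·0.0186 + 1.5·4.1) / 5.2 = 1.196 mg/L.
After input B: C = (5.2·1.196 + 0.0542·5.4) / 5.254 = 1.239 mg/L.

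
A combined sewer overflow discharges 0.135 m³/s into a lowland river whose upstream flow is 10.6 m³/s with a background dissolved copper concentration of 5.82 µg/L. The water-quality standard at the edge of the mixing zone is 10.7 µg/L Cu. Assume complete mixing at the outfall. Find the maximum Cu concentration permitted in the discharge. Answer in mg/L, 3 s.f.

0.394 mg/L

5.82 µg/L = 0.00582 mg/L.
10.7 µg/L = 0.0107 mg/L.
Mass balance: 0.0107·10.73 = 0.135·Cₑ + 10.6·0.00582.
Cₑ = (0.1149 − 0.06169) / 0.135 = 0.3939 mg/L.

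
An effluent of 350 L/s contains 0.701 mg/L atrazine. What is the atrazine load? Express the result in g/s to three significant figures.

350 L/s = 0.35 m³/s.
Mass flux = Q·C = 0.35 m³/s × 0.701 g/m³ = 0.2454 g/s.

0.245 g/s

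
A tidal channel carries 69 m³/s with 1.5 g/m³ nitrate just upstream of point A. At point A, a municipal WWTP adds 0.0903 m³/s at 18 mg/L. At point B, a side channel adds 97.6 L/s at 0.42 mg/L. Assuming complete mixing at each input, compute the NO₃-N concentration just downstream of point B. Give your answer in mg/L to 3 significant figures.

After input A: C = (69·1.5 + 0.0903·18) / 69.09 = 1.522 mg/L.
97.6 L/s = 0.0976 m³/s.
After input B: C = (69.09·1.522 + 0.0976·0.42) / 69.19 = 1.52 mg/L.

1.52 mg/L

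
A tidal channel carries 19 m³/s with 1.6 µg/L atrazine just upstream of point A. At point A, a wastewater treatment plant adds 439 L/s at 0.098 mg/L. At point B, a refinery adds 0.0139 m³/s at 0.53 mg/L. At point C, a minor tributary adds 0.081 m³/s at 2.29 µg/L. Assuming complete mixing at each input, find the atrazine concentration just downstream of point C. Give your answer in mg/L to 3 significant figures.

1.6 µg/L = 0.0016 mg/L.
439 L/s = 0.439 m³/s.
After input A: C = (19·0.0016 + 0.439·0.098) / 19.44 = 0.003777 mg/L.
After input B: C = (19.44·0.003777 + 0.0139·0.53) / 19.45 = 0.004153 mg/L.
2.29 µg/L = 0.00229 mg/L.
After input C: C = (19.45·0.004153 + 0.081·0.00229) / 19.53 = 0.004145 mg/L.

0.00415 mg/L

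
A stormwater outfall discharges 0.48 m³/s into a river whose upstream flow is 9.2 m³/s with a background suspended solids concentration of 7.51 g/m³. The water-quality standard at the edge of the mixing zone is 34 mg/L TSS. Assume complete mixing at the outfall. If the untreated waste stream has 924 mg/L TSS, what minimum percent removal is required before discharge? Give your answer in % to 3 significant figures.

Mass balance: 34·9.68 = 0.48·Cₑ + 9.2·7.51.
Cₑ = (329.1 − 69.09) / 0.48 = 541.7 mg/L.
Required removal = 1 − 541.7/924 = 41.37 %.

41.4 %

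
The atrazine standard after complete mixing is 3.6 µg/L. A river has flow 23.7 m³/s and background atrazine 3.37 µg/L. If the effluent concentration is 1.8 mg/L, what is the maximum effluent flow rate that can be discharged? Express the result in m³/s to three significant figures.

3.37 µg/L = 0.00337 mg/L.
3.6 µg/L = 0.0036 mg/L.
Mass balance at complete mixing: C_std·(Q_w + Q_r) = Q_w·C_e + Q_r·C_b.
Rearranging, Q_w = Q_r·(C_std − C_b)/(C_e − C_std) = 23.7·(0.0036 − 0.00337) / (1.8 − 0.0036) = 0.003034 m³/s.

0.00303 m³/s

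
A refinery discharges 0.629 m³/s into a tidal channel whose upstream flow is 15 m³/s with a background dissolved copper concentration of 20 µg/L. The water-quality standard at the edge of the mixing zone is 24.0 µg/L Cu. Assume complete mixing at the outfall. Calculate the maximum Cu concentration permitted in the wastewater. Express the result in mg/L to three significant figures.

0.119 mg/L

20 µg/L = 0.02 mg/L.
24.0 µg/L = 0.024 mg/L.
Mass balance: 0.024·15.63 = 0.629·Cₑ + 15·0.02.
Cₑ = (0.3751 − 0.3) / 0.629 = 0.1194 mg/L.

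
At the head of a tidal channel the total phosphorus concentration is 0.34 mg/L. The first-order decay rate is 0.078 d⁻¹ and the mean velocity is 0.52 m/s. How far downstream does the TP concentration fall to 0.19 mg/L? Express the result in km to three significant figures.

From C = C₀·e^(−kt), t = ln(C₀/C)/k = ln(0.34/0.19)/0.078 = 0.5819/0.078 = 7.461 d.
Distance = v·t = 0.52 m/s × 6.446e+05 s = 3.352e+05 m = 335.2 km.

335 km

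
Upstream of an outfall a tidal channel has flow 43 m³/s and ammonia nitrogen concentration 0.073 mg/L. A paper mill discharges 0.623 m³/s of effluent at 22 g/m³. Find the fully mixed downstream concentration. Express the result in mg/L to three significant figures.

0.386 mg/L

By mass balance at complete mixing, C = (0.623·22 + 43·0.073) / (0.623 + 43) = 16.84/43.62 = 0.3861 mg/L.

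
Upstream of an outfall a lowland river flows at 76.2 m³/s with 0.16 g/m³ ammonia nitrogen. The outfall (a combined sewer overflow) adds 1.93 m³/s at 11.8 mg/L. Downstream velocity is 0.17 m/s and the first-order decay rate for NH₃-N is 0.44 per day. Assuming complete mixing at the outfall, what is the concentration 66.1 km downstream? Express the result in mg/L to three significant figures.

After complete mixing, C₀ = (1.93·11.8 + 76.2·0.16) / 78.13 = 0.4475 mg/L.
Travel time t = 6.61e+04 m / 0.17 m/s = 3.888e+05 s = 4.5 d.
C = 0.4475·exp(−0.44·4.5) = 0.4475·0.1381 = 0.06178 mg/L.

0.0618 mg/L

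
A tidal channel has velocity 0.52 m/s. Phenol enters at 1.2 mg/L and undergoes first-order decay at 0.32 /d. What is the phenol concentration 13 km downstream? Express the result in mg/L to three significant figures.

1.09 mg/L

Travel time t = 13 km / 0.52 m/s = 1.3e+04/0.52 = 2.5e+04 s = 0.2894 d.
First-order decay: C = 1.2·exp(−0.32·0.2894) = 1.2·0.9116 = 1.094 mg/L.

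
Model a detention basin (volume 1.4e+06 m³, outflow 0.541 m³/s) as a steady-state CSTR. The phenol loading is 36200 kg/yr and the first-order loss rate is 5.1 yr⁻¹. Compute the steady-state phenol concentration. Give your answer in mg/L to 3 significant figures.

1.50 mg/L

Outflow Q = 0.541 m³/s × 3.156e+07 s/yr = 1.707e+07 m³/yr.
Steady-state CSTR mass balance: W = Q·C + k·V·C, so C = W/(Q + kV).
Q + kV = 1.707e+07 + 5.1·1.4e+06 = 2.421e+07 m³/yr.
C = 36200/2.421e+07 = 0.001495 kg/m³ = 1.495 mg/L.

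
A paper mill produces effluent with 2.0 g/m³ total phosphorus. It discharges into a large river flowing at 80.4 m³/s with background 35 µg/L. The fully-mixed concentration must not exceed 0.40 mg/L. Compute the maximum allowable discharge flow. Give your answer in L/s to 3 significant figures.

35 µg/L = 0.035 mg/L.
Mass balance at complete mixing: C_std·(Q_w + Q_r) = Q_w·C_e + Q_r·C_b.
Rearranging, Q_w = Q_r·(C_std − C_b)/(C_e − C_std) = 80.4·(0.4 − 0.035) / (2 − 0.4) = 18.34 m³/s.
= 1.834e+04 L/s.

18300 L/s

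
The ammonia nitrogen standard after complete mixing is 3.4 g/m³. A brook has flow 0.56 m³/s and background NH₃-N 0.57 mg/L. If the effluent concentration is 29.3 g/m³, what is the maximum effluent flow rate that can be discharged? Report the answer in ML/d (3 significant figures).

5.29 ML/d

Mass balance at complete mixing: C_std·(Q_w + Q_r) = Q_w·C_e + Q_r·C_b.
Rearranging, Q_w = Q_r·(C_std − C_b)/(C_e − C_std) = 0.56·(3.4 − 0.57) / (29.3 − 3.4) = 0.06119 m³/s.
= 5.287 ML/d.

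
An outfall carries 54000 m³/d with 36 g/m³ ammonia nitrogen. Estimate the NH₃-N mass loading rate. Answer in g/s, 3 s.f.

22.5 g/s

54000 m³/d = 0.625 m³/s.
Mass flux = Q·C = 0.625 m³/s × 36 g/m³ = 22.5 g/s.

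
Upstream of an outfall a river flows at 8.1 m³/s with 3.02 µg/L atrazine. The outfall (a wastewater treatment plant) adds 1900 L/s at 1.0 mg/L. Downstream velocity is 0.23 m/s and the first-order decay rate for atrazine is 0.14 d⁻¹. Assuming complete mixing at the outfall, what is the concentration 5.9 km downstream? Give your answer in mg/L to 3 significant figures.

0.185 mg/L

1900 L/s = 1.9 m³/s.
3.02 µg/L = 0.00302 mg/L.
After complete mixing, C₀ = (1.9·1 + 8.1·0.00302) / 10 = 0.1924 mg/L.
Travel time t = 5900 m / 0.23 m/s = 2.565e+04 s = 0.2969 d.
C = 0.1924·exp(−0.14·0.2969) = 0.1924·0.9593 = 0.1846 mg/L.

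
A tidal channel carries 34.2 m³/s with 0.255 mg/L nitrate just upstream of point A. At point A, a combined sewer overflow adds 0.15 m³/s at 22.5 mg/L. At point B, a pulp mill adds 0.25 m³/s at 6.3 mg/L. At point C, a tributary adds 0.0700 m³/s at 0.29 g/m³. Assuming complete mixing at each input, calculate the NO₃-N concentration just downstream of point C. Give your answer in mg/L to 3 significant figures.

0.395 mg/L

After input A: C = (34.2·0.255 + 0.15·22.5) / 34.35 = 0.3521 mg/L.
After input B: C = (34.35·0.3521 + 0.25·6.3) / 34.6 = 0.3951 mg/L.
After input C: C = (34.6·0.3951 + 0.07·0.29) / 34.67 = 0.3949 mg/L.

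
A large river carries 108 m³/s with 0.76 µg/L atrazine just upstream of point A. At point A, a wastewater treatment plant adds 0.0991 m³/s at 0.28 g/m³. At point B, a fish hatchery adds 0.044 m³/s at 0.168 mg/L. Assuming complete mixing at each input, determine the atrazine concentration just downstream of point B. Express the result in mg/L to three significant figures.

0.00108 mg/L

0.76 µg/L = 0.00076 mg/L.
After input A: C = (108·0.00076 + 0.0991·0.28) / 108.1 = 0.001016 mg/L.
After input B: C = (108.1·0.001016 + 0.044·0.168) / 108.1 = 0.001084 mg/L.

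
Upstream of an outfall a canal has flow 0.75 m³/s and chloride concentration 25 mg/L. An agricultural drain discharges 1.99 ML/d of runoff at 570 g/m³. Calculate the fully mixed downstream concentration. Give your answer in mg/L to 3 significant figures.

1.99 ML/d = 0.02303 m³/s.
Conservation of mass across the mixing zone: C = (0.02303·570 + 0.75·25) / (0.02303 + 0.75) = 31.88/0.773 = 41.24 mg/L.

41.2 mg/L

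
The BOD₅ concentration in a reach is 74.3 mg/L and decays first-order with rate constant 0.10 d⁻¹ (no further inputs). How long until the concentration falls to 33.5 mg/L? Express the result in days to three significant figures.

7.97 d

t = ln(C₀/C)/k = ln(74.3/33.5)/0.10 = 0.7966/0.10 = 7.966 d.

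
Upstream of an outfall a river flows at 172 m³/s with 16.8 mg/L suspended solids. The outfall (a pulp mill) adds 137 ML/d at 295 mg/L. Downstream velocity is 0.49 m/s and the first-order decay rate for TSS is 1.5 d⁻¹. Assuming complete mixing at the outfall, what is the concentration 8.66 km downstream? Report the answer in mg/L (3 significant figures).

137 ML/d = 1.586 m³/s.
After complete mixing, C₀ = (1.586·295 + 172·16.8) / 173.6 = 19.34 mg/L.
Travel time t = 8660 m / 0.49 m/s = 1.767e+04 s = 0.2046 d.
C = 19.34·exp(−1.5·0.2046) = 19.34·0.7358 = 14.23 mg/L.

14.2 mg/L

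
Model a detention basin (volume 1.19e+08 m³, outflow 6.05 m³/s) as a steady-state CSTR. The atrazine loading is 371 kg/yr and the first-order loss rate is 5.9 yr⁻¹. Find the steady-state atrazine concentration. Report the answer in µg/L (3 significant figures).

Outflow Q = 6.05 m³/s × 3.156e+07 s/yr = 1.909e+08 m³/yr.
Steady-state CSTR mass balance: W = Q·C + k·V·C, so C = W/(Q + kV).
Q + kV = 1.909e+08 + 5.9·1.19e+08 = 8.93e+08 m³/yr.
C = 371/8.93e+08 = 4.154e-07 kg/m³ = 0.0004154 mg/L = 0.4154 µg/L.

0.415 µg/L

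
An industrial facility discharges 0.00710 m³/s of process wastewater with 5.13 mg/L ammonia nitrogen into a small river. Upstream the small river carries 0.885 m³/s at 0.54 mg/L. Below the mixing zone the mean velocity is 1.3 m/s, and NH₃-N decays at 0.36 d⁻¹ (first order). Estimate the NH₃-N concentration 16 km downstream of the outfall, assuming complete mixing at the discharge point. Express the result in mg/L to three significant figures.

After complete mixing, C₀ = (0.0071·5.13 + 0.885·0.54) / 0.8921 = 0.5765 mg/L.
Travel time t = 1.6e+04 m / 1.3 m/s = 1.231e+04 s = 0.1425 d.
C = 0.5765·exp(−0.36·0.1425) = 0.5765·0.95 = 0.5477 mg/L.

0.548 mg/L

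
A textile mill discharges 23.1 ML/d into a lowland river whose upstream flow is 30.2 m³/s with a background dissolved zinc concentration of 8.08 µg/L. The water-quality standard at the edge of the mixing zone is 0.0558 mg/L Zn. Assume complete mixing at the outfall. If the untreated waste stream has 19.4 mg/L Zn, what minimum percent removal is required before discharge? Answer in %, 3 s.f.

23.1 ML/d = 0.2674 m³/s.
8.08 µg/L = 0.00808 mg/L.
Mass balance: 0.0558·30.47 = 0.2674·Cₑ + 30.2·0.00808.
Cₑ = (1.7 − 0.244) / 0.2674 = 5.446 mg/L.
Required removal = 1 − 5.446/19.4 = 71.93 %.

71.9 %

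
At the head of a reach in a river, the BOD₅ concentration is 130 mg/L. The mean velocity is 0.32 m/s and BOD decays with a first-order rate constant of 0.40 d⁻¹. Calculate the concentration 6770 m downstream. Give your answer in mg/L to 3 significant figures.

Travel time t = 6770 m / 0.32 m/s = 6770/0.32 = 2.116e+04 s = 0.2449 d.
First-order decay: C = 130·exp(−0.40·0.2449) = 130·0.9067 = 117.9 mg/L.

118 mg/L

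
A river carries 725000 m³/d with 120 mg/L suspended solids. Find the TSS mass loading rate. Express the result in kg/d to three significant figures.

87000 kg/d

725000 m³/d = 8.391 m³/s.
Mass flux = Q·C = 8.391 m³/s × 120 g/m³ = 1007 g/s.
= 1007 g/s × 86.4 = 8.7e+04 kg/d.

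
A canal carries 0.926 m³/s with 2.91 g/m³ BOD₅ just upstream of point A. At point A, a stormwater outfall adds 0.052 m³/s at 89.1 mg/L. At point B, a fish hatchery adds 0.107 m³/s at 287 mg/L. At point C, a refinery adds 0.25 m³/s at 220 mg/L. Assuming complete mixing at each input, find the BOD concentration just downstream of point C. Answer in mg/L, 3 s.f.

69.7 mg/L

After input A: C = (0.926·2.91 + 0.052·89.1) / 0.978 = 7.493 mg/L.
After input B: C = (0.978·7.493 + 0.107·287) / 1.085 = 35.06 mg/L.
After input C: C = (1.085·35.06 + 0.25·220) / 1.335 = 69.69 mg/L.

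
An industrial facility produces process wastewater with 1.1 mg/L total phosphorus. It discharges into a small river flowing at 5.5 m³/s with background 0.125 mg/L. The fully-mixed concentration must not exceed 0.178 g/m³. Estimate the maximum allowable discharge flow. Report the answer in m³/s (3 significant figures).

Mass balance at complete mixing: C_std·(Q_w + Q_r) = Q_w·C_e + Q_r·C_b.
Rearranging, Q_w = Q_r·(C_std − C_b)/(C_e − C_std) = 5.5·(0.178 − 0.125) / (1.1 − 0.178) = 0.3162 m³/s.

0.316 m³/s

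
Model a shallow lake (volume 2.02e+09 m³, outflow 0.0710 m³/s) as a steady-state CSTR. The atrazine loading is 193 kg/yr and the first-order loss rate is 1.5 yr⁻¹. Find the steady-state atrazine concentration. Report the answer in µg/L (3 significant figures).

Outflow Q = 0.0710 m³/s × 3.156e+07 s/yr = 2.241e+06 m³/yr.
Steady-state CSTR mass balance: W = Q·C + k·V·C, so C = W/(Q + kV).
Q + kV = 2.241e+06 + 1.5·2.02e+09 = 3.032e+09 m³/yr.
C = 193/3.032e+09 = 6.365e-08 kg/m³ = 6.365e-05 mg/L = 0.06365 µg/L.

0.0636 µg/L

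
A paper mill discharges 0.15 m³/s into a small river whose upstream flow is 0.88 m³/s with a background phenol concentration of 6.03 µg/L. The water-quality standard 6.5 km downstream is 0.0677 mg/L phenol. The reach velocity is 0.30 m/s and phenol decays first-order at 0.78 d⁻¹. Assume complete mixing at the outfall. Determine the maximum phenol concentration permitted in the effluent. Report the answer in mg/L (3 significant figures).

0.530 mg/L

6.03 µg/L = 0.00603 mg/L.
Travel time to the compliance point: t = 6500/0.30 = 2.167e+04 s = 0.2508 d; decay factor exp(−0.78·0.2508) = 0.8223.
So the concentration just after mixing may be at most 0.0677/0.8223 = 0.08233 mg/L.
Mass balance: 0.08233·1.03 = 0.15·Cₑ + 0.88·0.00603.
Cₑ = (0.0848 − 0.005306) / 0.15 = 0.5299 mg/L.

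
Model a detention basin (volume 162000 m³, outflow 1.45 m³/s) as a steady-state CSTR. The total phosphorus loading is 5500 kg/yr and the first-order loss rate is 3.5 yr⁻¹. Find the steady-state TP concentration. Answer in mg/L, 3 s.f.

Outflow Q = 1.45 m³/s × 3.156e+07 s/yr = 4.576e+07 m³/yr.
Steady-state CSTR mass balance: W = Q·C + k·V·C, so C = W/(Q + kV).
Q + kV = 4.576e+07 + 3.5·162000 = 4.633e+07 m³/yr.
C = 5500/4.633e+07 = 0.0001187 kg/m³ = 0.1187 mg/L.

0.119 mg/L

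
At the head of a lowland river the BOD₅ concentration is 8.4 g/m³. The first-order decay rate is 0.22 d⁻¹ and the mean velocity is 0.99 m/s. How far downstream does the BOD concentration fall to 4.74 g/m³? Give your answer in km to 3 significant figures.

222 km

From C = C₀·e^(−kt), t = ln(C₀/C)/k = ln(8.4/4.74)/0.22 = 0.5722/0.22 = 2.601 d.
Distance = v·t = 0.99 m/s × 2.247e+05 s = 2.225e+05 m = 222.5 km.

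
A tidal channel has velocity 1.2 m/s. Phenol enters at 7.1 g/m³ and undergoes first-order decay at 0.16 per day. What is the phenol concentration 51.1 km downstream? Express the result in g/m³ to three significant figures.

Travel time t = 51.1 km / 1.2 m/s = 5.11e+04/1.2 = 4.258e+04 s = 0.4929 d.
First-order decay: C = 7.1·exp(−0.16·0.4929) = 7.1·0.9242 = 6.562 g/m³.

6.56 g/m³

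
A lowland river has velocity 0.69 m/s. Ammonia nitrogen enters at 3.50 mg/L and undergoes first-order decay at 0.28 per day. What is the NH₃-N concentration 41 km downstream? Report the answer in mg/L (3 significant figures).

Travel time t = 41 km / 0.69 m/s = 4.1e+04/0.69 = 5.942e+04 s = 0.6877 d.
First-order decay: C = 3.50·exp(−0.28·0.6877) = 3.50·0.8248 = 2.887 mg/L.

2.89 mg/L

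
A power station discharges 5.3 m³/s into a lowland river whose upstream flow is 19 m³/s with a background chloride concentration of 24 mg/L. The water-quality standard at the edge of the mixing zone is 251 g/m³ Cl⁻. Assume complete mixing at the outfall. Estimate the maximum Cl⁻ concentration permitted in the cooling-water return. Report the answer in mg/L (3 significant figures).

Mass balance: 251·24.3 = 5.3·Cₑ + 19·24.
Cₑ = (6099 − 456) / 5.3 = 1065 mg/L.

1060 mg/L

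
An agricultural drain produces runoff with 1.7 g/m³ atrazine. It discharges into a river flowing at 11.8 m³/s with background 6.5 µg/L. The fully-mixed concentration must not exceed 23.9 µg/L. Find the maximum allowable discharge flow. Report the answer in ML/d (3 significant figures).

10.6 ML/d

6.5 µg/L = 0.0065 mg/L.
23.9 µg/L = 0.0239 mg/L.
Mass balance at complete mixing: C_std·(Q_w + Q_r) = Q_w·C_e + Q_r·C_b.
Rearranging, Q_w = Q_r·(C_std − C_b)/(C_e − C_std) = 11.8·(0.0239 − 0.0065) / (1.7 − 0.0239) = 0.1225 m³/s.
= 10.58 ML/d.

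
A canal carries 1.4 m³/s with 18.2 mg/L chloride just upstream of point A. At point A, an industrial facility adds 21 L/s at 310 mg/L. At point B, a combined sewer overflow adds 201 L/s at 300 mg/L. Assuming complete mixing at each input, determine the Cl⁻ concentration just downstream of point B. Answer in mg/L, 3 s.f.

56.9 mg/L

21 L/s = 0.021 m³/s.
After input A: C = (1.4·18.2 + 0.021·310) / 1.421 = 22.51 mg/L.
201 L/s = 0.201 m³/s.
After input B: C = (1.421·22.51 + 0.201·300) / 1.622 = 56.9 mg/L.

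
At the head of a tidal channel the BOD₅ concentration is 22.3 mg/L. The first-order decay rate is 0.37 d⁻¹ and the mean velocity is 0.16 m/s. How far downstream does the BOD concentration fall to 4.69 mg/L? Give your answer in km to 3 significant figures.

58.3 km

From C = C₀·e^(−kt), t = ln(C₀/C)/k = ln(22.3/4.69)/0.37 = 1.559/0.37 = 4.214 d.
Distance = v·t = 0.16 m/s × 3.641e+05 s = 5.825e+04 m = 58.25 km.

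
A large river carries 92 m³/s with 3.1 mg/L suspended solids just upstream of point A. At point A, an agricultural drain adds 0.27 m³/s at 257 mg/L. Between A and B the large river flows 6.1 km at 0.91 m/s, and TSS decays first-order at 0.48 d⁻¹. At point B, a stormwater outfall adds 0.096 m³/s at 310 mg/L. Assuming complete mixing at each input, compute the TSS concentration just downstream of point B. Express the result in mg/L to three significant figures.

After input A: C = (92·3.1 + 0.27·257) / 92.27 = 3.843 mg/L.
Over the 6.1 km reach to input B (t = 6703 s = 0.07758 d), decay gives C = 3.843·exp(−0.48·0.07758) = 3.702 mg/L.
After input B: C = (92.27·3.702 + 0.096·310) / 92.37 = 4.021 mg/L.

4.02 mg/L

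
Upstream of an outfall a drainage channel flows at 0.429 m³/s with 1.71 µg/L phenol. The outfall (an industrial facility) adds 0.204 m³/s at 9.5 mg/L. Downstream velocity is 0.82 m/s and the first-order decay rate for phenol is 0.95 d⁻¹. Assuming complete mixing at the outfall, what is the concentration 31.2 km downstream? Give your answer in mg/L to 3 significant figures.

2.02 mg/L

1.71 µg/L = 0.00171 mg/L.
After complete mixing, C₀ = (0.204·9.5 + 0.429·0.00171) / 0.633 = 3.063 mg/L.
Travel time t = 3.12e+04 m / 0.82 m/s = 3.805e+04 s = 0.4404 d.
C = 3.063·exp(−0.95·0.4404) = 3.063·0.6581 = 2.016 mg/L.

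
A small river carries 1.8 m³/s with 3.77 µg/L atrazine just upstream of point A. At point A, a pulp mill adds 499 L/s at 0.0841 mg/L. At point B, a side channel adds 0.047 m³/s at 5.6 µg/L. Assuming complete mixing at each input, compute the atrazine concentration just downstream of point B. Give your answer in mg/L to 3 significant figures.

0.0209 mg/L

3.77 µg/L = 0.00377 mg/L.
499 L/s = 0.499 m³/s.
After input A: C = (1.8·0.00377 + 0.499·0.0841) / 2.299 = 0.02121 mg/L.
5.6 µg/L = 0.0056 mg/L.
After input B: C = (2.299·0.02121 + 0.047·0.0056) / 2.346 = 0.02089 mg/L.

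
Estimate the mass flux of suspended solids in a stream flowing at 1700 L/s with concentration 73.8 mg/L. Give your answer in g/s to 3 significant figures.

1700 L/s = 1.7 m³/s.
Mass flux = Q·C = 1.7 m³/s × 73.8 g/m³ = 125.5 g/s.

125 g/s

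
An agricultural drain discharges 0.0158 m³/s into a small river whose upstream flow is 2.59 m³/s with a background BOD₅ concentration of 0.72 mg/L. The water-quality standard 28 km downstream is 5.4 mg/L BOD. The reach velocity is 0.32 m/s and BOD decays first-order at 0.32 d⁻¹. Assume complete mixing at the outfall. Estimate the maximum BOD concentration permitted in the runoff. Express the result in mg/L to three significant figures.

Travel time to the compliance point: t = 2.8e+04/0.32 = 8.75e+04 s = 1.013 d; decay factor exp(−0.32·1.013) = 0.7232.
So the concentration just after mixing may be at most 5.4/0.7232 = 7.467 mg/L.
Mass balance: 7.467·2.606 = 0.0158·Cₑ + 2.59·0.72.
Cₑ = (19.46 − 1.865) / 0.0158 = 1113 mg/L.

1110 mg/L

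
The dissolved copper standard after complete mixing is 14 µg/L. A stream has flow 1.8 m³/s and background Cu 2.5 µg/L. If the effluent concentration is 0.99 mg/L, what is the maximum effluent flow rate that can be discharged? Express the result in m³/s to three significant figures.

0.0212 m³/s

2.5 µg/L = 0.0025 mg/L.
14 µg/L = 0.014 mg/L.
Mass balance at complete mixing: C_std·(Q_w + Q_r) = Q_w·C_e + Q_r·C_b.
Rearranging, Q_w = Q_r·(C_std − C_b)/(C_e − C_std) = 1.8·(0.014 − 0.0025) / (0.99 − 0.014) = 0.02121 m³/s.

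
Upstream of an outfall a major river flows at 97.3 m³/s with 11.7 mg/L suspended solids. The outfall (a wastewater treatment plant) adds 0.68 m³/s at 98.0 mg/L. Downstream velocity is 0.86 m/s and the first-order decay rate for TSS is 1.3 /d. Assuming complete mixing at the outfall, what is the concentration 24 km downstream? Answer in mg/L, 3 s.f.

8.08 mg/L

After complete mixing, C₀ = (0.68·98 + 97.3·11.7) / 97.98 = 12.3 mg/L.
Travel time t = 2.4e+04 m / 0.86 m/s = 2.791e+04 s = 0.323 d.
C = 12.3·exp(−1.3·0.323) = 12.3·0.6571 = 8.082 mg/L.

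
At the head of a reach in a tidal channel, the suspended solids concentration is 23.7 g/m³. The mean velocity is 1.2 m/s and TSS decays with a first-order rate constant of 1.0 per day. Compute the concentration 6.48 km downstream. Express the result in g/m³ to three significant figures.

22.3 g/m³

Travel time t = 6.48 km / 1.2 m/s = 6480/1.2 = 5400 s = 0.0625 d.
First-order decay: C = 23.7·exp(−1.0·0.0625) = 23.7·0.9394 = 22.26 g/m³.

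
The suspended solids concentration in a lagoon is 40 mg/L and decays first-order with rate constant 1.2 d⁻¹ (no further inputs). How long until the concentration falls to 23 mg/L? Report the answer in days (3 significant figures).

0.461 d

t = ln(C₀/C)/k = ln(40/23)/1.2 = 0.5534/1.2 = 0.4612 d.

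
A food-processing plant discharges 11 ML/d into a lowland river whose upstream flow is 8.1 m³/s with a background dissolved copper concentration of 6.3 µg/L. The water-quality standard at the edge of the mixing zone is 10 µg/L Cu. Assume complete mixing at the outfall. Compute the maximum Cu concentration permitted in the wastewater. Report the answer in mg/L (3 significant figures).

0.245 mg/L

11 ML/d = 0.1273 m³/s.
6.3 µg/L = 0.0063 mg/L.
10 µg/L = 0.01 mg/L.
Mass balance: 0.01·8.227 = 0.1273·Cₑ + 8.1·0.0063.
Cₑ = (0.08227 − 0.05103) / 0.1273 = 0.2454 mg/L.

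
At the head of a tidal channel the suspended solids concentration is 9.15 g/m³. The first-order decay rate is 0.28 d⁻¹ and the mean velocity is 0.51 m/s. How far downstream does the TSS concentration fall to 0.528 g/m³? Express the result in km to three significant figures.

449 km

From C = C₀·e^(−kt), t = ln(C₀/C)/k = ln(9.15/0.528)/0.28 = 2.852/0.28 = 10.19 d.
Distance = v·t = 0.51 m/s × 8.802e+05 s = 4.489e+05 m = 448.9 km.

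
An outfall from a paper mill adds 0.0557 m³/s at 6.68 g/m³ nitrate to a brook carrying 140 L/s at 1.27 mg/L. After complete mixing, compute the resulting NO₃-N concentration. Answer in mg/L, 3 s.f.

2.81 mg/L

140 L/s = 0.14 m³/s.
By mass balance at complete mixing, C = (0.0557·6.68 + 0.14·1.27) / (0.0557 + 0.14) = 0.5499/0.1957 = 2.81 mg/L.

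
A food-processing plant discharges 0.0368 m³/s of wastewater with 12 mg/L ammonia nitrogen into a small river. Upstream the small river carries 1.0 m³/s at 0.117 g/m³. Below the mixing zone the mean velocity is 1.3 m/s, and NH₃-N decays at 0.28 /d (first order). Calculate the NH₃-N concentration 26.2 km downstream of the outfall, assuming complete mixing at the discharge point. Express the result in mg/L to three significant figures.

After complete mixing, C₀ = (0.0368·12 + 1·0.117) / 1.037 = 0.5388 mg/L.
Travel time t = 2.62e+04 m / 1.3 m/s = 2.015e+04 s = 0.2333 d.
C = 0.5388·exp(−0.28·0.2333) = 0.5388·0.9368 = 0.5047 mg/L.

0.505 mg/L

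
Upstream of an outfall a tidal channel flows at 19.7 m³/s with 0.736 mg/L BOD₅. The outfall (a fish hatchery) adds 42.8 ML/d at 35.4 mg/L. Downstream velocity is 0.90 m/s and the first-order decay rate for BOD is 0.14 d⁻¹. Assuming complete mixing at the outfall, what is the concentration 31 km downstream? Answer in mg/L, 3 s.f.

1.50 mg/L

42.8 ML/d = 0.4954 m³/s.
After complete mixing, C₀ = (0.4954·35.4 + 19.7·0.736) / 20.2 = 1.586 mg/L.
Travel time t = 3.1e+04 m / 0.90 m/s = 3.444e+04 s = 0.3987 d.
C = 1.586·exp(−0.14·0.3987) = 1.586·0.9457 = 1.5 mg/L.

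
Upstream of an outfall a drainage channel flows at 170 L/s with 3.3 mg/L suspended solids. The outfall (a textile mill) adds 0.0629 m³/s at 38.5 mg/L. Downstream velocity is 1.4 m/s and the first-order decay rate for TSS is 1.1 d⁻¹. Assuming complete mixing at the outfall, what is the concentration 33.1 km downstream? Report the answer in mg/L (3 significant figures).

170 L/s = 0.17 m³/s.
After complete mixing, C₀ = (0.0629·38.5 + 0.17·3.3) / 0.2329 = 12.81 mg/L.
Travel time t = 3.31e+04 m / 1.4 m/s = 2.364e+04 s = 0.2736 d.
C = 12.81·exp(−1.1·0.2736) = 12.81·0.7401 = 9.478 mg/L.

9.48 mg/L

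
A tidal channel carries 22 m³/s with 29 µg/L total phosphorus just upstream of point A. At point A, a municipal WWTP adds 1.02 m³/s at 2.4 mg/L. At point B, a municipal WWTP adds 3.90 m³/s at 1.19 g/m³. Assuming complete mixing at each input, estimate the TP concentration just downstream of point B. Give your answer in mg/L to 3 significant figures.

29 µg/L = 0.029 mg/L.
After input A: C = (22·0.029 + 1.02·2.4) / 23.02 = 0.1341 mg/L.
After input B: C = (23.02·0.1341 + 3.9·1.19) / 26.92 = 0.287 mg/L.

0.287 mg/L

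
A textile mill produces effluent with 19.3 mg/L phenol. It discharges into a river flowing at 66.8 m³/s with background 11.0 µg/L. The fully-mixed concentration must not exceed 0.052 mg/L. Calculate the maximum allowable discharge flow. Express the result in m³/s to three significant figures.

11.0 µg/L = 0.011 mg/L.
Mass balance at complete mixing: C_std·(Q_w + Q_r) = Q_w·C_e + Q_r·C_b.
Rearranging, Q_w = Q_r·(C_std − C_b)/(C_e − C_std) = 66.8·(0.052 − 0.011) / (19.3 − 0.052) = 0.1423 m³/s.

0.142 m³/s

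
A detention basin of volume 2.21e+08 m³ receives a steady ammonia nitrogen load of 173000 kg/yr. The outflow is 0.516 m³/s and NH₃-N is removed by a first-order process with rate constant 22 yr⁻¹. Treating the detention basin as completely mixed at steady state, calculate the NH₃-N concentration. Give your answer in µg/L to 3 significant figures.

35.5 µg/L

Outflow Q = 0.516 m³/s × 3.156e+07 s/yr = 1.628e+07 m³/yr.
Steady-state CSTR mass balance: W = Q·C + k·V·C, so C = W/(Q + kV).
Q + kV = 1.628e+07 + 22·2.21e+08 = 4.878e+09 m³/yr.
C = 173000/4.878e+09 = 3.546e-05 kg/m³ = 0.03546 mg/L = 35.46 µg/L.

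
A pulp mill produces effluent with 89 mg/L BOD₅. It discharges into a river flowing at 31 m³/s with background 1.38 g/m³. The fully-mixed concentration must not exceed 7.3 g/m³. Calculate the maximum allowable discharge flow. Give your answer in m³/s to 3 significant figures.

2.25 m³/s

Mass balance at complete mixing: C_std·(Q_w + Q_r) = Q_w·C_e + Q_r·C_b.
Rearranging, Q_w = Q_r·(C_std − C_b)/(C_e − C_std) = 31·(7.3 − 1.38) / (89 − 7.3) = 2.246 m³/s.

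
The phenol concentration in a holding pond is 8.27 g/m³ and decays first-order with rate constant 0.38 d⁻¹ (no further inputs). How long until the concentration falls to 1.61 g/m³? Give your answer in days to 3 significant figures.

t = ln(C₀/C)/k = ln(8.27/1.61)/0.38 = 1.636/0.38 = 4.306 d.

4.31 d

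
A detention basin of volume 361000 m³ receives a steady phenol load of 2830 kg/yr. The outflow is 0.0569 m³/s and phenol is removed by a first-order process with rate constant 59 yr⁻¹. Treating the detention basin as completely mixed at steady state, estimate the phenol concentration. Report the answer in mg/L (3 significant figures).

Outflow Q = 0.0569 m³/s × 3.156e+07 s/yr = 1.796e+06 m³/yr.
Steady-state CSTR mass balance: W = Q·C + k·V·C, so C = W/(Q + kV).
Q + kV = 1.796e+06 + 59·361000 = 2.309e+07 m³/yr.
C = 2830/2.309e+07 = 0.0001225 kg/m³ = 0.1225 mg/L.

0.123 mg/L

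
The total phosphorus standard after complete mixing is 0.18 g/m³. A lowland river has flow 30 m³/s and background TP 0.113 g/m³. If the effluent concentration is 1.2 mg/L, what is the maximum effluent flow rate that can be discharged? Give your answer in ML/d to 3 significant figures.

Mass balance at complete mixing: C_std·(Q_w + Q_r) = Q_w·C_e + Q_r·C_b.
Rearranging, Q_w = Q_r·(C_std − C_b)/(C_e − C_std) = 30·(0.18 − 0.113) / (1.2 − 0.18) = 1.971 m³/s.
= 170.3 ML/d.

170 ML/d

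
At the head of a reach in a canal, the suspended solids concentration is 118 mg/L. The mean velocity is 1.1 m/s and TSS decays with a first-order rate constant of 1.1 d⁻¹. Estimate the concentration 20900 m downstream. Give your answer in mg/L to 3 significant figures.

92.6 mg/L

Travel time t = 20900 m / 1.1 m/s = 2.09e+04/1.1 = 1.9e+04 s = 0.2199 d.
First-order decay: C = 118·exp(−1.1·0.2199) = 118·0.7851 = 92.65 mg/L.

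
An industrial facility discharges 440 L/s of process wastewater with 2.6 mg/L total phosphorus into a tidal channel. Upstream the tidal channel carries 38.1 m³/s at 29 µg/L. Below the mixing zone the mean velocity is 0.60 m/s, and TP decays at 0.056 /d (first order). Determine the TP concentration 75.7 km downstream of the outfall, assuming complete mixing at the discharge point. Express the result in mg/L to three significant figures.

0.0538 mg/L

440 L/s = 0.44 m³/s.
29 µg/L = 0.029 mg/L.
After complete mixing, C₀ = (0.44·2.6 + 38.1·0.029) / 38.54 = 0.05835 mg/L.
Travel time t = 7.57e+04 m / 0.60 m/s = 1.262e+05 s = 1.46 d.
C = 0.05835·exp(−0.056·1.46) = 0.05835·0.9215 = 0.05377 mg/L.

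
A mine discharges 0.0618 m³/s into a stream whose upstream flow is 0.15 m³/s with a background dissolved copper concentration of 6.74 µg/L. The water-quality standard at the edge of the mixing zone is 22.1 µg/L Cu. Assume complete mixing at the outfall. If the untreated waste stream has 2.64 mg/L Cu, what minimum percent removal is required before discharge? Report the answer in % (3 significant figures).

97.8 %

6.74 µg/L = 0.00674 mg/L.
22.1 µg/L = 0.0221 mg/L.
Mass balance: 0.0221·0.2118 = 0.0618·Cₑ + 0.15·0.00674.
Cₑ = (0.004681 − 0.001011) / 0.0618 = 0.05938 mg/L.
Required removal = 1 − 0.05938/2.64 = 97.75 %.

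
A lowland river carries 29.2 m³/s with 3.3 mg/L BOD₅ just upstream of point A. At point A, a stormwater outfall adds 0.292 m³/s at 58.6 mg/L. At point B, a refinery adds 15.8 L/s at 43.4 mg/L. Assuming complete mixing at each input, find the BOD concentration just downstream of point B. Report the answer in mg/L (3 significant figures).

After input A: C = (29.2·3.3 + 0.292·58.6) / 29.49 = 3.848 mg/L.
15.8 L/s = 0.0158 m³/s.
After input B: C = (29.49·3.848 + 0.0158·43.4) / 29.51 = 3.869 mg/L.

3.87 mg/L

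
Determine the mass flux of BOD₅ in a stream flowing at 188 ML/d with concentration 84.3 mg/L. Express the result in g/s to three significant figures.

183 g/s

188 ML/d = 2.176 m³/s.
Mass flux = Q·C = 2.176 m³/s × 84.3 g/m³ = 183.4 g/s.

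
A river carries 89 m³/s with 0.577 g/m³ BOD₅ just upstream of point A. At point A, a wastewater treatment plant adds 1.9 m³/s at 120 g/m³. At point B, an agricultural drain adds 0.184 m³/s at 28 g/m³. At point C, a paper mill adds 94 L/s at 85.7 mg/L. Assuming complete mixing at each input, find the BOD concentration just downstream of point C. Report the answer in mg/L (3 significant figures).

3.21 mg/L

After input A: C = (89·0.577 + 1.9·120) / 90.9 = 3.073 mg/L.
After input B: C = (90.9·3.073 + 0.184·28) / 91.08 = 3.124 mg/L.
94 L/s = 0.094 m³/s.
After input C: C = (91.08·3.124 + 0.094·85.7) / 91.18 = 3.209 mg/L.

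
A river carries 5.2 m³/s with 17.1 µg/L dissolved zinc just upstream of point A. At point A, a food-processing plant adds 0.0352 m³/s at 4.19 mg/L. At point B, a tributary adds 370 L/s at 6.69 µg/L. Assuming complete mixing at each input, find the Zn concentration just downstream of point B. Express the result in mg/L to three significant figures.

17.1 µg/L = 0.0171 mg/L.
After input A: C = (5.2·0.0171 + 0.0352·4.19) / 5.235 = 0.04516 mg/L.
370 L/s = 0.37 m³/s.
6.69 µg/L = 0.00669 mg/L.
After input B: C = (5.235·0.04516 + 0.37·0.00669) / 5.605 = 0.04262 mg/L.

0.0426 mg/L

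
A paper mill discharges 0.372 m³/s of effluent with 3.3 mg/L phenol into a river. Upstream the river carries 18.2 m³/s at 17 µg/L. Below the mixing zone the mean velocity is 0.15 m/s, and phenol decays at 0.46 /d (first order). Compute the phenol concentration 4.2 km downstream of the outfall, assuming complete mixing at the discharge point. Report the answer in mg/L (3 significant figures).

17 µg/L = 0.017 mg/L.
After complete mixing, C₀ = (0.372·3.3 + 18.2·0.017) / 18.57 = 0.08276 mg/L.
Travel time t = 4200 m / 0.15 m/s = 2.8e+04 s = 0.3241 d.
C = 0.08276·exp(−0.46·0.3241) = 0.08276·0.8615 = 0.0713 mg/L.

0.0713 mg/L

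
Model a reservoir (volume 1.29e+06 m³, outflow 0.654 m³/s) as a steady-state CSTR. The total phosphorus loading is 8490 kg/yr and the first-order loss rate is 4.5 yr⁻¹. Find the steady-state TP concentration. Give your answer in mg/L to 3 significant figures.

Outflow Q = 0.654 m³/s × 3.156e+07 s/yr = 2.064e+07 m³/yr.
Steady-state CSTR mass balance: W = Q·C + k·V·C, so C = W/(Q + kV).
Q + kV = 2.064e+07 + 4.5·1.29e+06 = 2.644e+07 m³/yr.
C = 8490/2.644e+07 = 0.0003211 kg/m³ = 0.3211 mg/L.

0.321 mg/L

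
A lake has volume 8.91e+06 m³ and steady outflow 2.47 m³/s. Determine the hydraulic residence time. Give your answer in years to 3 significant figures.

Q = 2.47 m³/s × 3.156e+07 s/yr = 7.795e+07 m³/yr.
Hydraulic residence time τ = V/Q = 8.91e+06/7.795e+07 = 0.1143 yr.

0.114 yr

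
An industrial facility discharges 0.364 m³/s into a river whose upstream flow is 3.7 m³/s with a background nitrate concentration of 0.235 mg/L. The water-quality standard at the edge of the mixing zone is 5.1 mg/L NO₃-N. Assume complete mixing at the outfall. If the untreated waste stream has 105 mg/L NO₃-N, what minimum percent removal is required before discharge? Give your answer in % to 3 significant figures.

Mass balance: 5.1·4.064 = 0.364·Cₑ + 3.7·0.235.
Cₑ = (20.73 − 0.8695) / 0.364 = 54.55 mg/L.
Required removal = 1 − 54.55/105 = 48.05 %.

48.0 %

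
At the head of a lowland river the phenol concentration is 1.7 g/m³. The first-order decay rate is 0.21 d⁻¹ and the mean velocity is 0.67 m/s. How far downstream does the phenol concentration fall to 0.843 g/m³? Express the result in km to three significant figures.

From C = C₀·e^(−kt), t = ln(C₀/C)/k = ln(1.7/0.843)/0.21 = 0.7014/0.21 = 3.34 d.
Distance = v·t = 0.67 m/s × 2.886e+05 s = 1.934e+05 m = 193.4 km.

193 km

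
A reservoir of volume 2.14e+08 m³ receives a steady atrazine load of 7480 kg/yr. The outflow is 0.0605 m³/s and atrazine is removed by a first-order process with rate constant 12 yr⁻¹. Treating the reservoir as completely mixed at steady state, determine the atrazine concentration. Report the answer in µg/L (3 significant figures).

2.91 µg/L

Outflow Q = 0.0605 m³/s × 3.156e+07 s/yr = 1.909e+06 m³/yr.
Steady-state CSTR mass balance: W = Q·C + k·V·C, so C = W/(Q + kV).
Q + kV = 1.909e+06 + 12·2.14e+08 = 2.57e+09 m³/yr.
C = 7480/2.57e+09 = 2.911e-06 kg/m³ = 0.002911 mg/L = 2.911 µg/L.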